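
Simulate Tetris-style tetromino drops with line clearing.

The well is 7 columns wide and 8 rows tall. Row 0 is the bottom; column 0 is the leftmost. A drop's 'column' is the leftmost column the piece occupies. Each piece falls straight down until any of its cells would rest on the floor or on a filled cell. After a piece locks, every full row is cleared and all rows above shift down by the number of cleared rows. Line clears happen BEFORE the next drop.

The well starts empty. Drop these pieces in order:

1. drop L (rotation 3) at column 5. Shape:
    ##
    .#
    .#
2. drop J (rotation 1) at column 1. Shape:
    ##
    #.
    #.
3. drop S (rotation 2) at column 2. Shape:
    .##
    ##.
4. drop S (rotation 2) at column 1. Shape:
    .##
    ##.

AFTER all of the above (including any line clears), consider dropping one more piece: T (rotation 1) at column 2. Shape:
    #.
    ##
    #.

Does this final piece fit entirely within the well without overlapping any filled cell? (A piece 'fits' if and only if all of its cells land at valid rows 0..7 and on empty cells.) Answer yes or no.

Drop 1: L rot3 at col 5 lands with bottom-row=0; cleared 0 line(s) (total 0); column heights now [0 0 0 0 0 3 3], max=3
Drop 2: J rot1 at col 1 lands with bottom-row=0; cleared 0 line(s) (total 0); column heights now [0 3 3 0 0 3 3], max=3
Drop 3: S rot2 at col 2 lands with bottom-row=3; cleared 0 line(s) (total 0); column heights now [0 3 4 5 5 3 3], max=5
Drop 4: S rot2 at col 1 lands with bottom-row=4; cleared 0 line(s) (total 0); column heights now [0 5 6 6 5 3 3], max=6
Test piece T rot1 at col 2 (width 2): heights before test = [0 5 6 6 5 3 3]; fits = False

Answer: no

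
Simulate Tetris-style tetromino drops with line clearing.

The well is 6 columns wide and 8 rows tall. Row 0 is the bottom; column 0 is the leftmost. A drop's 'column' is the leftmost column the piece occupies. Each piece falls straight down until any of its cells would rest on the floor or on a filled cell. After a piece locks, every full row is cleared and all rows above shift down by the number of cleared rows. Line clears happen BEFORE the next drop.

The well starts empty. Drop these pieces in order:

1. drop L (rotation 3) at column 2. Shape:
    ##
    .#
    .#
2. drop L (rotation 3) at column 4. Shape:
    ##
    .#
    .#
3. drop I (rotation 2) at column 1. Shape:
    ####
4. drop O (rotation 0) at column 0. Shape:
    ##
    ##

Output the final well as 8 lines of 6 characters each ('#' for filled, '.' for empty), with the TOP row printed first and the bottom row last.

Answer: ......
......
##....
##....
.####.
..####
...#.#
...#.#

Derivation:
Drop 1: L rot3 at col 2 lands with bottom-row=0; cleared 0 line(s) (total 0); column heights now [0 0 3 3 0 0], max=3
Drop 2: L rot3 at col 4 lands with bottom-row=0; cleared 0 line(s) (total 0); column heights now [0 0 3 3 3 3], max=3
Drop 3: I rot2 at col 1 lands with bottom-row=3; cleared 0 line(s) (total 0); column heights now [0 4 4 4 4 3], max=4
Drop 4: O rot0 at col 0 lands with bottom-row=4; cleared 0 line(s) (total 0); column heights now [6 6 4 4 4 3], max=6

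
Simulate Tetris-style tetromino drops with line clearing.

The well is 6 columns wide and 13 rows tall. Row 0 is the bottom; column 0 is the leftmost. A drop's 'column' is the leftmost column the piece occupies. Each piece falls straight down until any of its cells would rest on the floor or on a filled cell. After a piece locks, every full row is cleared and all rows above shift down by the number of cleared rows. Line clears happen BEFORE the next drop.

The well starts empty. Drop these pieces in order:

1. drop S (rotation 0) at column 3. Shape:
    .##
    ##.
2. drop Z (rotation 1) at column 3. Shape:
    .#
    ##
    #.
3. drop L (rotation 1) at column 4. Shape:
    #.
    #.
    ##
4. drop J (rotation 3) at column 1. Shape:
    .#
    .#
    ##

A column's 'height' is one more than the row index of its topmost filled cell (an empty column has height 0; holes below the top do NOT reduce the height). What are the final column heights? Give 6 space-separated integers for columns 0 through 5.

Drop 1: S rot0 at col 3 lands with bottom-row=0; cleared 0 line(s) (total 0); column heights now [0 0 0 1 2 2], max=2
Drop 2: Z rot1 at col 3 lands with bottom-row=1; cleared 0 line(s) (total 0); column heights now [0 0 0 3 4 2], max=4
Drop 3: L rot1 at col 4 lands with bottom-row=4; cleared 0 line(s) (total 0); column heights now [0 0 0 3 7 5], max=7
Drop 4: J rot3 at col 1 lands with bottom-row=0; cleared 0 line(s) (total 0); column heights now [0 1 3 3 7 5], max=7

Answer: 0 1 3 3 7 5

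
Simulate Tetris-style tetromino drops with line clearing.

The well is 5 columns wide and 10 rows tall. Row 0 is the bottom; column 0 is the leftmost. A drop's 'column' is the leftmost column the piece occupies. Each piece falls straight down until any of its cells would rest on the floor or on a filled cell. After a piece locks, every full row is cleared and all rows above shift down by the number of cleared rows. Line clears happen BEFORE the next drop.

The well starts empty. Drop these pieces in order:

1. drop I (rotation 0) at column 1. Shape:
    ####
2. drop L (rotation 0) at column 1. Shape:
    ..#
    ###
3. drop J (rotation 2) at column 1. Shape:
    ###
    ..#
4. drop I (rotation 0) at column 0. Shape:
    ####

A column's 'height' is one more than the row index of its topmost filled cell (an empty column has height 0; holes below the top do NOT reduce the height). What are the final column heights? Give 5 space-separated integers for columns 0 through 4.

Drop 1: I rot0 at col 1 lands with bottom-row=0; cleared 0 line(s) (total 0); column heights now [0 1 1 1 1], max=1
Drop 2: L rot0 at col 1 lands with bottom-row=1; cleared 0 line(s) (total 0); column heights now [0 2 2 3 1], max=3
Drop 3: J rot2 at col 1 lands with bottom-row=3; cleared 0 line(s) (total 0); column heights now [0 5 5 5 1], max=5
Drop 4: I rot0 at col 0 lands with bottom-row=5; cleared 0 line(s) (total 0); column heights now [6 6 6 6 1], max=6

Answer: 6 6 6 6 1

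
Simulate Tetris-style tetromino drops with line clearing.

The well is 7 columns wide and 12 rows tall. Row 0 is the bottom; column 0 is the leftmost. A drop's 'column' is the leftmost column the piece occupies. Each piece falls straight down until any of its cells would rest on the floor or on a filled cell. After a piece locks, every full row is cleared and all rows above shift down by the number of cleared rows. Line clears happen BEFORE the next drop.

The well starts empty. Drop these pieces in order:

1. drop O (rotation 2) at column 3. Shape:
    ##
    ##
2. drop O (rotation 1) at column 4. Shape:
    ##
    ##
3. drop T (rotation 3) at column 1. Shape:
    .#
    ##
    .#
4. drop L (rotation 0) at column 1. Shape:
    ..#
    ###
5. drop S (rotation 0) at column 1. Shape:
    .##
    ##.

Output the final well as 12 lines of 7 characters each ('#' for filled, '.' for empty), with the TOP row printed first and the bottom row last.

Drop 1: O rot2 at col 3 lands with bottom-row=0; cleared 0 line(s) (total 0); column heights now [0 0 0 2 2 0 0], max=2
Drop 2: O rot1 at col 4 lands with bottom-row=2; cleared 0 line(s) (total 0); column heights now [0 0 0 2 4 4 0], max=4
Drop 3: T rot3 at col 1 lands with bottom-row=0; cleared 0 line(s) (total 0); column heights now [0 2 3 2 4 4 0], max=4
Drop 4: L rot0 at col 1 lands with bottom-row=3; cleared 0 line(s) (total 0); column heights now [0 4 4 5 4 4 0], max=5
Drop 5: S rot0 at col 1 lands with bottom-row=4; cleared 0 line(s) (total 0); column heights now [0 5 6 6 4 4 0], max=6

Answer: .......
.......
.......
.......
.......
.......
..##...
.###...
.#####.
..#.##.
.####..
..###..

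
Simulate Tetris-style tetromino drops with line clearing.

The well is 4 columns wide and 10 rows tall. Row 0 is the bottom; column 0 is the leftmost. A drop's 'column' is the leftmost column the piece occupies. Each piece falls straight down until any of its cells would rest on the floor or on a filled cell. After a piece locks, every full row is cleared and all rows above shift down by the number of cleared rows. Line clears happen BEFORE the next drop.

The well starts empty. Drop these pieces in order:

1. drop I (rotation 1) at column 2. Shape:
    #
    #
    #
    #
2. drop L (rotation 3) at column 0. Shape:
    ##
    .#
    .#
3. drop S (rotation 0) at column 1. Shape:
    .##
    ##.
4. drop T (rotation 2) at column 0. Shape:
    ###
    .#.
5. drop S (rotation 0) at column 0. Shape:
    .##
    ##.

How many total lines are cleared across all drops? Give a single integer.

Answer: 0

Derivation:
Drop 1: I rot1 at col 2 lands with bottom-row=0; cleared 0 line(s) (total 0); column heights now [0 0 4 0], max=4
Drop 2: L rot3 at col 0 lands with bottom-row=0; cleared 0 line(s) (total 0); column heights now [3 3 4 0], max=4
Drop 3: S rot0 at col 1 lands with bottom-row=4; cleared 0 line(s) (total 0); column heights now [3 5 6 6], max=6
Drop 4: T rot2 at col 0 lands with bottom-row=5; cleared 0 line(s) (total 0); column heights now [7 7 7 6], max=7
Drop 5: S rot0 at col 0 lands with bottom-row=7; cleared 0 line(s) (total 0); column heights now [8 9 9 6], max=9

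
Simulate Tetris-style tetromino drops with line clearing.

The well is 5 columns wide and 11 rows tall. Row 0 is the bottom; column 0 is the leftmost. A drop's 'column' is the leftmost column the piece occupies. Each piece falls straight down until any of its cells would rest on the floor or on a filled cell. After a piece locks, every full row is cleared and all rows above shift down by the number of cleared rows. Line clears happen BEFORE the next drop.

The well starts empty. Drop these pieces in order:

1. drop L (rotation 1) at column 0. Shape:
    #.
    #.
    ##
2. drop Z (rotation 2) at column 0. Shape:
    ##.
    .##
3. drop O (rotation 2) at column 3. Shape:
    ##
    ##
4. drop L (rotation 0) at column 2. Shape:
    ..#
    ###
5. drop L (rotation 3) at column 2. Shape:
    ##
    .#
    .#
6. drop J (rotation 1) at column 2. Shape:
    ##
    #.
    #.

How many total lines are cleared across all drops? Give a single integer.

Drop 1: L rot1 at col 0 lands with bottom-row=0; cleared 0 line(s) (total 0); column heights now [3 1 0 0 0], max=3
Drop 2: Z rot2 at col 0 lands with bottom-row=2; cleared 0 line(s) (total 0); column heights now [4 4 3 0 0], max=4
Drop 3: O rot2 at col 3 lands with bottom-row=0; cleared 0 line(s) (total 0); column heights now [4 4 3 2 2], max=4
Drop 4: L rot0 at col 2 lands with bottom-row=3; cleared 1 line(s) (total 1); column heights now [3 3 3 2 4], max=4
Drop 5: L rot3 at col 2 lands with bottom-row=2; cleared 0 line(s) (total 1); column heights now [3 3 5 5 4], max=5
Drop 6: J rot1 at col 2 lands with bottom-row=5; cleared 0 line(s) (total 1); column heights now [3 3 8 8 4], max=8

Answer: 1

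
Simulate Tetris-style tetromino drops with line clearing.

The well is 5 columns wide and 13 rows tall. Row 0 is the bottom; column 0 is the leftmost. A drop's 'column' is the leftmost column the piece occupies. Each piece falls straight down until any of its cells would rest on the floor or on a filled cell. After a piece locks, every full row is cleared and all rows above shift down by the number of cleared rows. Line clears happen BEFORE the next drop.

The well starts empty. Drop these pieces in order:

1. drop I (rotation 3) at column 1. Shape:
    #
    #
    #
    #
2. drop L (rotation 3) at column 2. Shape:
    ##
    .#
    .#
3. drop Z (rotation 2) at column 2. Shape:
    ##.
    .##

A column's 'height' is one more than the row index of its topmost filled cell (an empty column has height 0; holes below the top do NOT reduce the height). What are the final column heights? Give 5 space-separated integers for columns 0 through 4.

Drop 1: I rot3 at col 1 lands with bottom-row=0; cleared 0 line(s) (total 0); column heights now [0 4 0 0 0], max=4
Drop 2: L rot3 at col 2 lands with bottom-row=0; cleared 0 line(s) (total 0); column heights now [0 4 3 3 0], max=4
Drop 3: Z rot2 at col 2 lands with bottom-row=3; cleared 0 line(s) (total 0); column heights now [0 4 5 5 4], max=5

Answer: 0 4 5 5 4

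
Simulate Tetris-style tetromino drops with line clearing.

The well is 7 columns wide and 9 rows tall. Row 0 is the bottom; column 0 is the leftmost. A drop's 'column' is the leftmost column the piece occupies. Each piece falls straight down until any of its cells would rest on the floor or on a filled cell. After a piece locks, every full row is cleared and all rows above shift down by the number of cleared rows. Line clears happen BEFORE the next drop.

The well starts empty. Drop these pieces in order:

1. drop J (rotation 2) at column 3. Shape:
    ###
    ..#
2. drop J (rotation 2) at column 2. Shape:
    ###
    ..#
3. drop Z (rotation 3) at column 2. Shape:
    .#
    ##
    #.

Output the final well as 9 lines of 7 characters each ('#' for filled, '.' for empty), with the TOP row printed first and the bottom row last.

Drop 1: J rot2 at col 3 lands with bottom-row=0; cleared 0 line(s) (total 0); column heights now [0 0 0 2 2 2 0], max=2
Drop 2: J rot2 at col 2 lands with bottom-row=2; cleared 0 line(s) (total 0); column heights now [0 0 4 4 4 2 0], max=4
Drop 3: Z rot3 at col 2 lands with bottom-row=4; cleared 0 line(s) (total 0); column heights now [0 0 6 7 4 2 0], max=7

Answer: .......
.......
...#...
..##...
..#....
..###..
....#..
...###.
.....#.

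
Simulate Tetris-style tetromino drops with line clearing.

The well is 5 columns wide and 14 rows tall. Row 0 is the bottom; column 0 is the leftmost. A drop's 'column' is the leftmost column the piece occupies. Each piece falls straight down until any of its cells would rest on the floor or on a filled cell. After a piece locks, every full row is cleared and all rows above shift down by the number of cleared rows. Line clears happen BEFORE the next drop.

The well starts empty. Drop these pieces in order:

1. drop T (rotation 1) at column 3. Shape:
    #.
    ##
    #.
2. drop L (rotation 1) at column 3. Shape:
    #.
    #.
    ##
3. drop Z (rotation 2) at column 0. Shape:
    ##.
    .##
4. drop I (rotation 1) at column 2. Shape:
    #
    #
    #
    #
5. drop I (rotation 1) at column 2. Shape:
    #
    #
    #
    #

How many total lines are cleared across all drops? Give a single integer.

Drop 1: T rot1 at col 3 lands with bottom-row=0; cleared 0 line(s) (total 0); column heights now [0 0 0 3 2], max=3
Drop 2: L rot1 at col 3 lands with bottom-row=3; cleared 0 line(s) (total 0); column heights now [0 0 0 6 4], max=6
Drop 3: Z rot2 at col 0 lands with bottom-row=0; cleared 0 line(s) (total 0); column heights now [2 2 1 6 4], max=6
Drop 4: I rot1 at col 2 lands with bottom-row=1; cleared 1 line(s) (total 1); column heights now [0 1 4 5 3], max=5
Drop 5: I rot1 at col 2 lands with bottom-row=4; cleared 0 line(s) (total 1); column heights now [0 1 8 5 3], max=8

Answer: 1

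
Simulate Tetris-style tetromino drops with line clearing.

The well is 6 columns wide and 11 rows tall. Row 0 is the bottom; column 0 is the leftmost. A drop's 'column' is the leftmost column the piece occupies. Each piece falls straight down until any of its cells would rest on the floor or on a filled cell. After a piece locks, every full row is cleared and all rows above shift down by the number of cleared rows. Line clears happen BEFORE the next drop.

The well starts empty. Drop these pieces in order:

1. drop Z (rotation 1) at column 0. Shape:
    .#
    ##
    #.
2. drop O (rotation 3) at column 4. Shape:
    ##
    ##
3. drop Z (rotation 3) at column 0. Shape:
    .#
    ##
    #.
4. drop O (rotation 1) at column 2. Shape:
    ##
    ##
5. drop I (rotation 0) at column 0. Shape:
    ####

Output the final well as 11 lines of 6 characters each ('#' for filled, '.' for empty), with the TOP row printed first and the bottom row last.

Drop 1: Z rot1 at col 0 lands with bottom-row=0; cleared 0 line(s) (total 0); column heights now [2 3 0 0 0 0], max=3
Drop 2: O rot3 at col 4 lands with bottom-row=0; cleared 0 line(s) (total 0); column heights now [2 3 0 0 2 2], max=3
Drop 3: Z rot3 at col 0 lands with bottom-row=2; cleared 0 line(s) (total 0); column heights now [4 5 0 0 2 2], max=5
Drop 4: O rot1 at col 2 lands with bottom-row=0; cleared 1 line(s) (total 1); column heights now [3 4 1 1 1 1], max=4
Drop 5: I rot0 at col 0 lands with bottom-row=4; cleared 0 line(s) (total 1); column heights now [5 5 5 5 1 1], max=5

Answer: ......
......
......
......
......
......
####..
.#....
##....
##....
#.####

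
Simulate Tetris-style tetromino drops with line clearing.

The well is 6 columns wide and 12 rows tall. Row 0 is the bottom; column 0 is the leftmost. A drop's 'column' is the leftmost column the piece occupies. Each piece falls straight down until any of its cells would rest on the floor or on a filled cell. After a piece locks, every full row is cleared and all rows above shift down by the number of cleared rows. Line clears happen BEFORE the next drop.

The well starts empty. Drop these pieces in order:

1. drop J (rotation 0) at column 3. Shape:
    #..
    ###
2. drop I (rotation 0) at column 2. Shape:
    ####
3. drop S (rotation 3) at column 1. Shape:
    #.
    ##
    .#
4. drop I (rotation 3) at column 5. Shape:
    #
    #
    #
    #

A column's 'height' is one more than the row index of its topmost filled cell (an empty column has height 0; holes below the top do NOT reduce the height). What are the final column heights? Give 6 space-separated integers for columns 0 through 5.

Answer: 0 6 5 3 3 7

Derivation:
Drop 1: J rot0 at col 3 lands with bottom-row=0; cleared 0 line(s) (total 0); column heights now [0 0 0 2 1 1], max=2
Drop 2: I rot0 at col 2 lands with bottom-row=2; cleared 0 line(s) (total 0); column heights now [0 0 3 3 3 3], max=3
Drop 3: S rot3 at col 1 lands with bottom-row=3; cleared 0 line(s) (total 0); column heights now [0 6 5 3 3 3], max=6
Drop 4: I rot3 at col 5 lands with bottom-row=3; cleared 0 line(s) (total 0); column heights now [0 6 5 3 3 7], max=7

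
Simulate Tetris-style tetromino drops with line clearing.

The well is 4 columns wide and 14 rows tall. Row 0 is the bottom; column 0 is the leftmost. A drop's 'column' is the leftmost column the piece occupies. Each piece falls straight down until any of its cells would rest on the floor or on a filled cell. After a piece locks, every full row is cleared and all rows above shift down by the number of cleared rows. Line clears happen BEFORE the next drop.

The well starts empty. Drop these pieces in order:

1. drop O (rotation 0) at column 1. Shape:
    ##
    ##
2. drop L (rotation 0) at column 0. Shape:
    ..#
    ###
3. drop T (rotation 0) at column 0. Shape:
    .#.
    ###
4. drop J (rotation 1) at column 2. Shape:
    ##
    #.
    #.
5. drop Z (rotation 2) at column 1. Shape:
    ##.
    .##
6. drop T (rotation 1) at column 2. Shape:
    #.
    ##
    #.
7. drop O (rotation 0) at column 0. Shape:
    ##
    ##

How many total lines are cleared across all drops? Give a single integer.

Drop 1: O rot0 at col 1 lands with bottom-row=0; cleared 0 line(s) (total 0); column heights now [0 2 2 0], max=2
Drop 2: L rot0 at col 0 lands with bottom-row=2; cleared 0 line(s) (total 0); column heights now [3 3 4 0], max=4
Drop 3: T rot0 at col 0 lands with bottom-row=4; cleared 0 line(s) (total 0); column heights now [5 6 5 0], max=6
Drop 4: J rot1 at col 2 lands with bottom-row=5; cleared 0 line(s) (total 0); column heights now [5 6 8 8], max=8
Drop 5: Z rot2 at col 1 lands with bottom-row=8; cleared 0 line(s) (total 0); column heights now [5 10 10 9], max=10
Drop 6: T rot1 at col 2 lands with bottom-row=10; cleared 0 line(s) (total 0); column heights now [5 10 13 12], max=13
Drop 7: O rot0 at col 0 lands with bottom-row=10; cleared 1 line(s) (total 1); column heights now [11 11 12 9], max=12

Answer: 1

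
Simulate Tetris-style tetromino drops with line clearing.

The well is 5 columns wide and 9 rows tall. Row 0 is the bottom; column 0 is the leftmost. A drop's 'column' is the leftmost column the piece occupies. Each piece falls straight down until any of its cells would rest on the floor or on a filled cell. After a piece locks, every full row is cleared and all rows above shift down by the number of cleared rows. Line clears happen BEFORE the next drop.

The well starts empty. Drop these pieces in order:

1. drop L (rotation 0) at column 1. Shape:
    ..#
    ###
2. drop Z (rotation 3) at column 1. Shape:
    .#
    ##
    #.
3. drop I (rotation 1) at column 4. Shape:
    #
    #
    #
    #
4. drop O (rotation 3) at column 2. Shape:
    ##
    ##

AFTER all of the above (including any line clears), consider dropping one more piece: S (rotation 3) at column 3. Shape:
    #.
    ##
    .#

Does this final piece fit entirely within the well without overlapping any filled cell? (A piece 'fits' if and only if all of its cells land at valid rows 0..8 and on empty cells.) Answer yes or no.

Drop 1: L rot0 at col 1 lands with bottom-row=0; cleared 0 line(s) (total 0); column heights now [0 1 1 2 0], max=2
Drop 2: Z rot3 at col 1 lands with bottom-row=1; cleared 0 line(s) (total 0); column heights now [0 3 4 2 0], max=4
Drop 3: I rot1 at col 4 lands with bottom-row=0; cleared 0 line(s) (total 0); column heights now [0 3 4 2 4], max=4
Drop 4: O rot3 at col 2 lands with bottom-row=4; cleared 0 line(s) (total 0); column heights now [0 3 6 6 4], max=6
Test piece S rot3 at col 3 (width 2): heights before test = [0 3 6 6 4]; fits = True

Answer: yes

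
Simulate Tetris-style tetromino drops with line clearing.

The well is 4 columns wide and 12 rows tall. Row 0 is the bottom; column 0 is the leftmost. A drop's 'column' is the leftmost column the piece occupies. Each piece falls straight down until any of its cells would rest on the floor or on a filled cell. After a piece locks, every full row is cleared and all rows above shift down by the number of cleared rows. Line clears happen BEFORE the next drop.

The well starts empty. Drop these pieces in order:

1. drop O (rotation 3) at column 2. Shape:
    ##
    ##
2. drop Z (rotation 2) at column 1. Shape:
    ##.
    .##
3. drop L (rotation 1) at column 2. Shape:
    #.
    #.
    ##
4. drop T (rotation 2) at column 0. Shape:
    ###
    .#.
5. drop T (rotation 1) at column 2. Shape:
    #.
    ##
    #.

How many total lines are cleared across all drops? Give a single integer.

Answer: 0

Derivation:
Drop 1: O rot3 at col 2 lands with bottom-row=0; cleared 0 line(s) (total 0); column heights now [0 0 2 2], max=2
Drop 2: Z rot2 at col 1 lands with bottom-row=2; cleared 0 line(s) (total 0); column heights now [0 4 4 3], max=4
Drop 3: L rot1 at col 2 lands with bottom-row=4; cleared 0 line(s) (total 0); column heights now [0 4 7 5], max=7
Drop 4: T rot2 at col 0 lands with bottom-row=6; cleared 0 line(s) (total 0); column heights now [8 8 8 5], max=8
Drop 5: T rot1 at col 2 lands with bottom-row=8; cleared 0 line(s) (total 0); column heights now [8 8 11 10], max=11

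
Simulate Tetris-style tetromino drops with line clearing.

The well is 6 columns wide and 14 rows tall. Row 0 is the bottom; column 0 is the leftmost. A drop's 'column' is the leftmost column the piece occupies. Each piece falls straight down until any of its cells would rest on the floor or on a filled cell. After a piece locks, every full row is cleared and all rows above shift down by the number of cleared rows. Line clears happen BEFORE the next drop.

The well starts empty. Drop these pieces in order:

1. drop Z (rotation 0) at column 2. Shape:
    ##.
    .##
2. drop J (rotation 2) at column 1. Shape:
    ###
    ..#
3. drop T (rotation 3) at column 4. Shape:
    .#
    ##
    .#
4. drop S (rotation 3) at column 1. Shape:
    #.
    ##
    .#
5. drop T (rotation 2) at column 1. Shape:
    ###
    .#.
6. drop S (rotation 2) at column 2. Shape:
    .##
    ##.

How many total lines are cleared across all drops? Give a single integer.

Answer: 0

Derivation:
Drop 1: Z rot0 at col 2 lands with bottom-row=0; cleared 0 line(s) (total 0); column heights now [0 0 2 2 1 0], max=2
Drop 2: J rot2 at col 1 lands with bottom-row=2; cleared 0 line(s) (total 0); column heights now [0 4 4 4 1 0], max=4
Drop 3: T rot3 at col 4 lands with bottom-row=0; cleared 0 line(s) (total 0); column heights now [0 4 4 4 2 3], max=4
Drop 4: S rot3 at col 1 lands with bottom-row=4; cleared 0 line(s) (total 0); column heights now [0 7 6 4 2 3], max=7
Drop 5: T rot2 at col 1 lands with bottom-row=6; cleared 0 line(s) (total 0); column heights now [0 8 8 8 2 3], max=8
Drop 6: S rot2 at col 2 lands with bottom-row=8; cleared 0 line(s) (total 0); column heights now [0 8 9 10 10 3], max=10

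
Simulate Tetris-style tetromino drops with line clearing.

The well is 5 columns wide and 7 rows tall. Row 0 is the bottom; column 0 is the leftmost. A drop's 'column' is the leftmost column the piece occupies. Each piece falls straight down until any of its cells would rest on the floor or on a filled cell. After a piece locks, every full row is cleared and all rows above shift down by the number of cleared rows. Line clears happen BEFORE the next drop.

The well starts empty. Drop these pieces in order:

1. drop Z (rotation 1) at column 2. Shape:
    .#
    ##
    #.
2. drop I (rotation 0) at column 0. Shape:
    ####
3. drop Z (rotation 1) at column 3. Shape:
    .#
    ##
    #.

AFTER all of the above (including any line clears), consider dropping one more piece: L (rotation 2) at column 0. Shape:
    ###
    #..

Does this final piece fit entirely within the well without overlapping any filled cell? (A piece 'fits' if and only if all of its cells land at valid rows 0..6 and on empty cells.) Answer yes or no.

Drop 1: Z rot1 at col 2 lands with bottom-row=0; cleared 0 line(s) (total 0); column heights now [0 0 2 3 0], max=3
Drop 2: I rot0 at col 0 lands with bottom-row=3; cleared 0 line(s) (total 0); column heights now [4 4 4 4 0], max=4
Drop 3: Z rot1 at col 3 lands with bottom-row=4; cleared 0 line(s) (total 0); column heights now [4 4 4 6 7], max=7
Test piece L rot2 at col 0 (width 3): heights before test = [4 4 4 6 7]; fits = True

Answer: yes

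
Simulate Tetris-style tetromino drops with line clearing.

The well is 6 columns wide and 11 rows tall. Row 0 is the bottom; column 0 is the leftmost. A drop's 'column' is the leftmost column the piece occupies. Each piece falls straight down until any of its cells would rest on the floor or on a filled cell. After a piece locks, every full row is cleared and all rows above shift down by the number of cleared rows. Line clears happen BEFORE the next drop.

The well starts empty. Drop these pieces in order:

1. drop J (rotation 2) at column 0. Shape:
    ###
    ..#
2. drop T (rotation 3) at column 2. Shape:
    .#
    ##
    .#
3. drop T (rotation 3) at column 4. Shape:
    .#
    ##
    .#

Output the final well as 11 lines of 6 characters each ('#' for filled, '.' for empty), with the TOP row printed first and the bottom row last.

Drop 1: J rot2 at col 0 lands with bottom-row=0; cleared 0 line(s) (total 0); column heights now [2 2 2 0 0 0], max=2
Drop 2: T rot3 at col 2 lands with bottom-row=1; cleared 0 line(s) (total 0); column heights now [2 2 3 4 0 0], max=4
Drop 3: T rot3 at col 4 lands with bottom-row=0; cleared 1 line(s) (total 1); column heights now [0 0 2 3 0 2], max=3

Answer: ......
......
......
......
......
......
......
......
...#..
..##.#
..#..#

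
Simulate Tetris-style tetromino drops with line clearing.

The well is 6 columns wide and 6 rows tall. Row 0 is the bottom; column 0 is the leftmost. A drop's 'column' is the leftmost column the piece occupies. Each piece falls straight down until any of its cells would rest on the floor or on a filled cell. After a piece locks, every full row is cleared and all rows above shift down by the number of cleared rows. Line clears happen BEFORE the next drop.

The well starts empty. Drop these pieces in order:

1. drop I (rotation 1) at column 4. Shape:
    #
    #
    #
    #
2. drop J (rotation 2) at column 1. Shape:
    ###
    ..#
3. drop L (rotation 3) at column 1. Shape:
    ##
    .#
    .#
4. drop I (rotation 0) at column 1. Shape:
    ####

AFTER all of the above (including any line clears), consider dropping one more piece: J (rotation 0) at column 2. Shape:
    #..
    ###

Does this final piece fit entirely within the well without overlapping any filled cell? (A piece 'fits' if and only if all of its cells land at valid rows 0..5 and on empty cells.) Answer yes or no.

Answer: no

Derivation:
Drop 1: I rot1 at col 4 lands with bottom-row=0; cleared 0 line(s) (total 0); column heights now [0 0 0 0 4 0], max=4
Drop 2: J rot2 at col 1 lands with bottom-row=0; cleared 0 line(s) (total 0); column heights now [0 2 2 2 4 0], max=4
Drop 3: L rot3 at col 1 lands with bottom-row=2; cleared 0 line(s) (total 0); column heights now [0 5 5 2 4 0], max=5
Drop 4: I rot0 at col 1 lands with bottom-row=5; cleared 0 line(s) (total 0); column heights now [0 6 6 6 6 0], max=6
Test piece J rot0 at col 2 (width 3): heights before test = [0 6 6 6 6 0]; fits = False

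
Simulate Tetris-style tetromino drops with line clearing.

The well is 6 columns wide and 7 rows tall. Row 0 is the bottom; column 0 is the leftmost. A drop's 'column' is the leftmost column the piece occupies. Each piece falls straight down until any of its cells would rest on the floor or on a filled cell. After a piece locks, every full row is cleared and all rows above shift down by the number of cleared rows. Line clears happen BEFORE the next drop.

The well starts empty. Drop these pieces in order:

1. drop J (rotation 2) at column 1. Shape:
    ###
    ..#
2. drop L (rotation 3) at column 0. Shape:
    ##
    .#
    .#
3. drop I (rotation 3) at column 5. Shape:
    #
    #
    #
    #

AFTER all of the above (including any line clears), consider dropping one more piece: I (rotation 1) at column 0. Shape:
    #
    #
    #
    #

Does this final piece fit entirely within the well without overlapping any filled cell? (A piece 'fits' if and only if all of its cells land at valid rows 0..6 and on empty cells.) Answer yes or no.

Answer: no

Derivation:
Drop 1: J rot2 at col 1 lands with bottom-row=0; cleared 0 line(s) (total 0); column heights now [0 2 2 2 0 0], max=2
Drop 2: L rot3 at col 0 lands with bottom-row=2; cleared 0 line(s) (total 0); column heights now [5 5 2 2 0 0], max=5
Drop 3: I rot3 at col 5 lands with bottom-row=0; cleared 0 line(s) (total 0); column heights now [5 5 2 2 0 4], max=5
Test piece I rot1 at col 0 (width 1): heights before test = [5 5 2 2 0 4]; fits = False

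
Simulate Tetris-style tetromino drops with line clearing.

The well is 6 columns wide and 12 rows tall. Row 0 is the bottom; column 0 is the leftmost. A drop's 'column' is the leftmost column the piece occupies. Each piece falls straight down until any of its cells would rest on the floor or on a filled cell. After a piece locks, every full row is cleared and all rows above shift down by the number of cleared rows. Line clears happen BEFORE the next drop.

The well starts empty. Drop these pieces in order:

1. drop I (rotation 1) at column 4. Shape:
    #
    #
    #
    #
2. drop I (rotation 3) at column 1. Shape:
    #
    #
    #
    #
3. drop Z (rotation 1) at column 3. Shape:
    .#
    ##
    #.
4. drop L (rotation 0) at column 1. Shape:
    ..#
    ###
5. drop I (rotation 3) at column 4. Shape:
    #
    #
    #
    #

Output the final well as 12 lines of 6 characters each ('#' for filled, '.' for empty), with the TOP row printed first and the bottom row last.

Answer: ......
......
....#.
....#.
....#.
...##.
.####.
...##.
.#.##.
.#..#.
.#..#.
.#..#.

Derivation:
Drop 1: I rot1 at col 4 lands with bottom-row=0; cleared 0 line(s) (total 0); column heights now [0 0 0 0 4 0], max=4
Drop 2: I rot3 at col 1 lands with bottom-row=0; cleared 0 line(s) (total 0); column heights now [0 4 0 0 4 0], max=4
Drop 3: Z rot1 at col 3 lands with bottom-row=3; cleared 0 line(s) (total 0); column heights now [0 4 0 5 6 0], max=6
Drop 4: L rot0 at col 1 lands with bottom-row=5; cleared 0 line(s) (total 0); column heights now [0 6 6 7 6 0], max=7
Drop 5: I rot3 at col 4 lands with bottom-row=6; cleared 0 line(s) (total 0); column heights now [0 6 6 7 10 0], max=10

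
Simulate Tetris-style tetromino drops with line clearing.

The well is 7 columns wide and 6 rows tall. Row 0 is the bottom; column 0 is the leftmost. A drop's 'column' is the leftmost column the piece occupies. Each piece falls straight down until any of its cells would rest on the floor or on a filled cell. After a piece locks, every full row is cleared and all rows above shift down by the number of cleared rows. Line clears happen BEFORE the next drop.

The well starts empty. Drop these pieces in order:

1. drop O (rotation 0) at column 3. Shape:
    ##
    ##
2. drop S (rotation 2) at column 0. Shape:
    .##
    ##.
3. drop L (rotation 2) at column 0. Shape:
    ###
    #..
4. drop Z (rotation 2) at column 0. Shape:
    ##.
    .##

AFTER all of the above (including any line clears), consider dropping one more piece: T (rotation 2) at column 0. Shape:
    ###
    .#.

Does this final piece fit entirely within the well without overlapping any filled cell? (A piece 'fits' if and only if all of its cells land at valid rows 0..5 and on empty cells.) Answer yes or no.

Drop 1: O rot0 at col 3 lands with bottom-row=0; cleared 0 line(s) (total 0); column heights now [0 0 0 2 2 0 0], max=2
Drop 2: S rot2 at col 0 lands with bottom-row=0; cleared 0 line(s) (total 0); column heights now [1 2 2 2 2 0 0], max=2
Drop 3: L rot2 at col 0 lands with bottom-row=1; cleared 0 line(s) (total 0); column heights now [3 3 3 2 2 0 0], max=3
Drop 4: Z rot2 at col 0 lands with bottom-row=3; cleared 0 line(s) (total 0); column heights now [5 5 4 2 2 0 0], max=5
Test piece T rot2 at col 0 (width 3): heights before test = [5 5 4 2 2 0 0]; fits = False

Answer: no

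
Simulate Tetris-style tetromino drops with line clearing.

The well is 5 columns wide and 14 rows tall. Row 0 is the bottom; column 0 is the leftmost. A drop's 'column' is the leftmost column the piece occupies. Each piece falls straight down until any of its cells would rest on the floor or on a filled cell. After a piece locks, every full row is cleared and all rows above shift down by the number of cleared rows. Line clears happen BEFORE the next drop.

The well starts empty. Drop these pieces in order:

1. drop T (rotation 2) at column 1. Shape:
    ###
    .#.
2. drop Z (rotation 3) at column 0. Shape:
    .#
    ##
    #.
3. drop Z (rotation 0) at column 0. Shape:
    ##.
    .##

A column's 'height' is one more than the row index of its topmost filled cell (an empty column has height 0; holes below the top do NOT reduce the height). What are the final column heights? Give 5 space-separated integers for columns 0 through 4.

Drop 1: T rot2 at col 1 lands with bottom-row=0; cleared 0 line(s) (total 0); column heights now [0 2 2 2 0], max=2
Drop 2: Z rot3 at col 0 lands with bottom-row=1; cleared 0 line(s) (total 0); column heights now [3 4 2 2 0], max=4
Drop 3: Z rot0 at col 0 lands with bottom-row=4; cleared 0 line(s) (total 0); column heights now [6 6 5 2 0], max=6

Answer: 6 6 5 2 0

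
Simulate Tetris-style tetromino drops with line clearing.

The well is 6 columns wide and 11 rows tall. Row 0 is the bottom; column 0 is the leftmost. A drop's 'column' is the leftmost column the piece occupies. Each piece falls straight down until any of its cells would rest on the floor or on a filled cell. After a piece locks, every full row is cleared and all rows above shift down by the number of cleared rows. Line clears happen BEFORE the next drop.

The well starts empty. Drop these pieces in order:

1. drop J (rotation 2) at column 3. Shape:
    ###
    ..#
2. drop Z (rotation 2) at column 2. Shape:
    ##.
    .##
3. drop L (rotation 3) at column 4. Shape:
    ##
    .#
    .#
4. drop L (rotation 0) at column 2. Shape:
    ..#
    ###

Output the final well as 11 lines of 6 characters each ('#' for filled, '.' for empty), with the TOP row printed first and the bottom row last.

Answer: ......
......
......
......
....#.
..###.
....##
..##.#
...###
...###
.....#

Derivation:
Drop 1: J rot2 at col 3 lands with bottom-row=0; cleared 0 line(s) (total 0); column heights now [0 0 0 2 2 2], max=2
Drop 2: Z rot2 at col 2 lands with bottom-row=2; cleared 0 line(s) (total 0); column heights now [0 0 4 4 3 2], max=4
Drop 3: L rot3 at col 4 lands with bottom-row=2; cleared 0 line(s) (total 0); column heights now [0 0 4 4 5 5], max=5
Drop 4: L rot0 at col 2 lands with bottom-row=5; cleared 0 line(s) (total 0); column heights now [0 0 6 6 7 5], max=7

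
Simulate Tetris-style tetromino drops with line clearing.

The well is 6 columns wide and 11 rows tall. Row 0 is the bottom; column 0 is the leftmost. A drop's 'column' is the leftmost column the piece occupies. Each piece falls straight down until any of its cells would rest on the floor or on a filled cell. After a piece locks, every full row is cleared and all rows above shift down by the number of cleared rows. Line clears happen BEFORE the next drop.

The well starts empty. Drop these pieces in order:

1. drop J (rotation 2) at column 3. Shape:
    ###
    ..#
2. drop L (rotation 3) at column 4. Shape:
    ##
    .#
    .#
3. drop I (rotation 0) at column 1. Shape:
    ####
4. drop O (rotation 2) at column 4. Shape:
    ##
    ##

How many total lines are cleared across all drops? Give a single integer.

Answer: 0

Derivation:
Drop 1: J rot2 at col 3 lands with bottom-row=0; cleared 0 line(s) (total 0); column heights now [0 0 0 2 2 2], max=2
Drop 2: L rot3 at col 4 lands with bottom-row=2; cleared 0 line(s) (total 0); column heights now [0 0 0 2 5 5], max=5
Drop 3: I rot0 at col 1 lands with bottom-row=5; cleared 0 line(s) (total 0); column heights now [0 6 6 6 6 5], max=6
Drop 4: O rot2 at col 4 lands with bottom-row=6; cleared 0 line(s) (total 0); column heights now [0 6 6 6 8 8], max=8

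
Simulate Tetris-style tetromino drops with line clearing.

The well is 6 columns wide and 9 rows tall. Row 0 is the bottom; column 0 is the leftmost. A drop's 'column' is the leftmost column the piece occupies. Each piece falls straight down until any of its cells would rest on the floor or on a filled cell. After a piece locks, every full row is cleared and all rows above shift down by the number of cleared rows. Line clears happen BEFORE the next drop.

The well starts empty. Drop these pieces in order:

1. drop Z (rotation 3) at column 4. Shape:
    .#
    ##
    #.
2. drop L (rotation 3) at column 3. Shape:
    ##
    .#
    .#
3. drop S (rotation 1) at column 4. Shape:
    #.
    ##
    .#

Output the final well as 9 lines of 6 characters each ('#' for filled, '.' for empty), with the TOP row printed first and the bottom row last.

Drop 1: Z rot3 at col 4 lands with bottom-row=0; cleared 0 line(s) (total 0); column heights now [0 0 0 0 2 3], max=3
Drop 2: L rot3 at col 3 lands with bottom-row=2; cleared 0 line(s) (total 0); column heights now [0 0 0 5 5 3], max=5
Drop 3: S rot1 at col 4 lands with bottom-row=4; cleared 0 line(s) (total 0); column heights now [0 0 0 5 7 6], max=7

Answer: ......
......
....#.
....##
...###
....#.
....##
....##
....#.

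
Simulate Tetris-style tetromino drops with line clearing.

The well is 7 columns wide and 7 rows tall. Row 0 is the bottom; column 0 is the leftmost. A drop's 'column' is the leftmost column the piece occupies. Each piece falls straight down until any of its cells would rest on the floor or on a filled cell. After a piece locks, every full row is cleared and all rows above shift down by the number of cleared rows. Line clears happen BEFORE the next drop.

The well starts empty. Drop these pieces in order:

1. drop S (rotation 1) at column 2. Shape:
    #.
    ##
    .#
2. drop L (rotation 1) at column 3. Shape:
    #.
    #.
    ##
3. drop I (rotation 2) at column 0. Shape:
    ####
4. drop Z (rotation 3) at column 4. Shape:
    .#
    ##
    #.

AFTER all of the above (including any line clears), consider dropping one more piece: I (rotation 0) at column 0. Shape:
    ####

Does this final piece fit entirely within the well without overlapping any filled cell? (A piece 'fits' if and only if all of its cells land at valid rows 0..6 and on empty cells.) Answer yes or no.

Answer: yes

Derivation:
Drop 1: S rot1 at col 2 lands with bottom-row=0; cleared 0 line(s) (total 0); column heights now [0 0 3 2 0 0 0], max=3
Drop 2: L rot1 at col 3 lands with bottom-row=2; cleared 0 line(s) (total 0); column heights now [0 0 3 5 3 0 0], max=5
Drop 3: I rot2 at col 0 lands with bottom-row=5; cleared 0 line(s) (total 0); column heights now [6 6 6 6 3 0 0], max=6
Drop 4: Z rot3 at col 4 lands with bottom-row=3; cleared 0 line(s) (total 0); column heights now [6 6 6 6 5 6 0], max=6
Test piece I rot0 at col 0 (width 4): heights before test = [6 6 6 6 5 6 0]; fits = True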